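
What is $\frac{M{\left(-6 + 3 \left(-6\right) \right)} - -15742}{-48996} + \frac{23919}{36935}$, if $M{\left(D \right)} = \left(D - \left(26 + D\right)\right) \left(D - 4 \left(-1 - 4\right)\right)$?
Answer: $\frac{97777219}{301611210} \approx 0.32418$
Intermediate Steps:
$M{\left(D \right)} = -520 - 26 D$ ($M{\left(D \right)} = - 26 \left(D - -20\right) = - 26 \left(D + 20\right) = - 26 \left(20 + D\right) = -520 - 26 D$)
$\frac{M{\left(-6 + 3 \left(-6\right) \right)} - -15742}{-48996} + \frac{23919}{36935} = \frac{\left(-520 - 26 \left(-6 + 3 \left(-6\right)\right)\right) - -15742}{-48996} + \frac{23919}{36935} = \left(\left(-520 - 26 \left(-6 - 18\right)\right) + 15742\right) \left(- \frac{1}{48996}\right) + 23919 \cdot \frac{1}{36935} = \left(\left(-520 - -624\right) + 15742\right) \left(- \frac{1}{48996}\right) + \frac{23919}{36935} = \left(\left(-520 + 624\right) + 15742\right) \left(- \frac{1}{48996}\right) + \frac{23919}{36935} = \left(104 + 15742\right) \left(- \frac{1}{48996}\right) + \frac{23919}{36935} = 15846 \left(- \frac{1}{48996}\right) + \frac{23919}{36935} = - \frac{2641}{8166} + \frac{23919}{36935} = \frac{97777219}{301611210}$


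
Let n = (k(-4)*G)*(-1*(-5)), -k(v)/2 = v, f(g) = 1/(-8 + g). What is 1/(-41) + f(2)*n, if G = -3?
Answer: 819/41 ≈ 19.976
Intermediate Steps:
k(v) = -2*v
n = -120 (n = (-2*(-4)*(-3))*(-1*(-5)) = (8*(-3))*5 = -24*5 = -120)
1/(-41) + f(2)*n = 1/(-41) - 120/(-8 + 2) = -1/41 - 120/(-6) = -1/41 - 1/6*(-120) = -1/41 + 20 = 819/41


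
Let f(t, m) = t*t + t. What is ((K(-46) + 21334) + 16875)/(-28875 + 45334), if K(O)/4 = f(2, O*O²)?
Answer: 38233/16459 ≈ 2.3229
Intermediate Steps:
f(t, m) = t + t² (f(t, m) = t² + t = t + t²)
K(O) = 24 (K(O) = 4*(2*(1 + 2)) = 4*(2*3) = 4*6 = 24)
((K(-46) + 21334) + 16875)/(-28875 + 45334) = ((24 + 21334) + 16875)/(-28875 + 45334) = (21358 + 16875)/16459 = 38233*(1/16459) = 38233/16459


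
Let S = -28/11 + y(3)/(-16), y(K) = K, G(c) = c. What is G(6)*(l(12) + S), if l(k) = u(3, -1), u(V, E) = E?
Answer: -1971/88 ≈ -22.398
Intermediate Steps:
l(k) = -1
S = -481/176 (S = -28/11 + 3/(-16) = -28*1/11 + 3*(-1/16) = -28/11 - 3/16 = -481/176 ≈ -2.7330)
G(6)*(l(12) + S) = 6*(-1 - 481/176) = 6*(-657/176) = -1971/88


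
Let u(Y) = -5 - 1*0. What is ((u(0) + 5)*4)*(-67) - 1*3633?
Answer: -3633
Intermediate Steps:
u(Y) = -5 (u(Y) = -5 + 0 = -5)
((u(0) + 5)*4)*(-67) - 1*3633 = ((-5 + 5)*4)*(-67) - 1*3633 = (0*4)*(-67) - 3633 = 0*(-67) - 3633 = 0 - 3633 = -3633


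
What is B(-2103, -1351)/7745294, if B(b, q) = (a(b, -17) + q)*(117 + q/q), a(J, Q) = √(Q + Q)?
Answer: -79709/3872647 + 59*I*√34/3872647 ≈ -0.020583 + 8.8835e-5*I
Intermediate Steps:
a(J, Q) = √2*√Q (a(J, Q) = √(2*Q) = √2*√Q)
B(b, q) = 118*q + 118*I*√34 (B(b, q) = (√2*√(-17) + q)*(117 + q/q) = (√2*(I*√17) + q)*(117 + 1) = (I*√34 + q)*118 = (q + I*√34)*118 = 118*q + 118*I*√34)
B(-2103, -1351)/7745294 = (118*(-1351) + 118*I*√34)/7745294 = (-159418 + 118*I*√34)*(1/7745294) = -79709/3872647 + 59*I*√34/3872647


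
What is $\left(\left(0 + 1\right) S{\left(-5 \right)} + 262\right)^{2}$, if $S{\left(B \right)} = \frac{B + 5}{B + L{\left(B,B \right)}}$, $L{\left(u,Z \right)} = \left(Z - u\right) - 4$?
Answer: $68644$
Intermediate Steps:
$L{\left(u,Z \right)} = -4 + Z - u$
$S{\left(B \right)} = \frac{5 + B}{-4 + B}$ ($S{\left(B \right)} = \frac{B + 5}{B - 4} = \frac{5 + B}{B - 4} = \frac{5 + B}{-4 + B}$)
$\left(\left(0 + 1\right) S{\left(-5 \right)} + 262\right)^{2} = \left(\left(0 + 1\right) \frac{5 - 5}{-4 - 5} + 262\right)^{2} = \left(1 \frac{1}{-9} \cdot 0 + 262\right)^{2} = \left(1 \left(\left(- \frac{1}{9}\right) 0\right) + 262\right)^{2} = \left(1 \cdot 0 + 262\right)^{2} = \left(0 + 262\right)^{2} = 262^{2} = 68644$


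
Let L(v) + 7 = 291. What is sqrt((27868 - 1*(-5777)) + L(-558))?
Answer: sqrt(33929) ≈ 184.20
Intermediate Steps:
L(v) = 284 (L(v) = -7 + 291 = 284)
sqrt((27868 - 1*(-5777)) + L(-558)) = sqrt((27868 - 1*(-5777)) + 284) = sqrt((27868 + 5777) + 284) = sqrt(33645 + 284) = sqrt(33929)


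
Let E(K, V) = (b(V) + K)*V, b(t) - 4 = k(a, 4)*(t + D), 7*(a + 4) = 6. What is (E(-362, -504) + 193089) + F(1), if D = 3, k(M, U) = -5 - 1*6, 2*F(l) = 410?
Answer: -2403818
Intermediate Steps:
a = -22/7 (a = -4 + (⅐)*6 = -4 + 6/7 = -22/7 ≈ -3.1429)
F(l) = 205 (F(l) = (½)*410 = 205)
k(M, U) = -11 (k(M, U) = -5 - 6 = -11)
b(t) = -29 - 11*t (b(t) = 4 - 11*(t + 3) = 4 - 11*(3 + t) = 4 + (-33 - 11*t) = -29 - 11*t)
E(K, V) = V*(-29 + K - 11*V) (E(K, V) = ((-29 - 11*V) + K)*V = (-29 + K - 11*V)*V = V*(-29 + K - 11*V))
(E(-362, -504) + 193089) + F(1) = (-504*(-29 - 362 - 11*(-504)) + 193089) + 205 = (-504*(-29 - 362 + 5544) + 193089) + 205 = (-504*5153 + 193089) + 205 = (-2597112 + 193089) + 205 = -2404023 + 205 = -2403818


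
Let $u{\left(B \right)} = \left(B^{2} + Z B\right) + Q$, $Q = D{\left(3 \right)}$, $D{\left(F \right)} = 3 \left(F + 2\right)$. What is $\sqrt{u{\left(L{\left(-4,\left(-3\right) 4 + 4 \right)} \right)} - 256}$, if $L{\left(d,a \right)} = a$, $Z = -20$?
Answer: $i \sqrt{17} \approx 4.1231 i$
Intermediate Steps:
$D{\left(F \right)} = 6 + 3 F$ ($D{\left(F \right)} = 3 \left(2 + F\right) = 6 + 3 F$)
$Q = 15$ ($Q = 6 + 3 \cdot 3 = 6 + 9 = 15$)
$u{\left(B \right)} = 15 + B^{2} - 20 B$ ($u{\left(B \right)} = \left(B^{2} - 20 B\right) + 15 = 15 + B^{2} - 20 B$)
$\sqrt{u{\left(L{\left(-4,\left(-3\right) 4 + 4 \right)} \right)} - 256} = \sqrt{\left(15 + \left(\left(-3\right) 4 + 4\right)^{2} - 20 \left(\left(-3\right) 4 + 4\right)\right) - 256} = \sqrt{\left(15 + \left(-12 + 4\right)^{2} - 20 \left(-12 + 4\right)\right) - 256} = \sqrt{\left(15 + \left(-8\right)^{2} - -160\right) - 256} = \sqrt{\left(15 + 64 + 160\right) - 256} = \sqrt{239 - 256} = \sqrt{-17} = i \sqrt{17}$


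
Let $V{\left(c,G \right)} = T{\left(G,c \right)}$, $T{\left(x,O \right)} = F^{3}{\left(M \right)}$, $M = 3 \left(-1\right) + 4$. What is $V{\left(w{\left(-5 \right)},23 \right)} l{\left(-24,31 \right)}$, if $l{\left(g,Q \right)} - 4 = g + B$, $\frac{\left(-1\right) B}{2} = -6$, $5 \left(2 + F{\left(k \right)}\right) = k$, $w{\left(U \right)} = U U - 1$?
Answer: $\frac{5832}{125} \approx 46.656$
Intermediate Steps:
$M = 1$ ($M = -3 + 4 = 1$)
$w{\left(U \right)} = -1 + U^{2}$ ($w{\left(U \right)} = U^{2} - 1 = -1 + U^{2}$)
$F{\left(k \right)} = -2 + \frac{k}{5}$
$B = 12$ ($B = \left(-2\right) \left(-6\right) = 12$)
$T{\left(x,O \right)} = - \frac{729}{125}$ ($T{\left(x,O \right)} = \left(-2 + \frac{1}{5} \cdot 1\right)^{3} = \left(-2 + \frac{1}{5}\right)^{3} = \left(- \frac{9}{5}\right)^{3} = - \frac{729}{125}$)
$V{\left(c,G \right)} = - \frac{729}{125}$
$l{\left(g,Q \right)} = 16 + g$ ($l{\left(g,Q \right)} = 4 + \left(g + 12\right) = 4 + \left(12 + g\right) = 16 + g$)
$V{\left(w{\left(-5 \right)},23 \right)} l{\left(-24,31 \right)} = - \frac{729 \left(16 - 24\right)}{125} = \left(- \frac{729}{125}\right) \left(-8\right) = \frac{5832}{125}$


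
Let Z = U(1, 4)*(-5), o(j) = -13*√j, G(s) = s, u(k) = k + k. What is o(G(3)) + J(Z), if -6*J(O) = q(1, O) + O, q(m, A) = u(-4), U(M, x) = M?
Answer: 13/6 - 13*√3 ≈ -20.350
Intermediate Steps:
u(k) = 2*k
q(m, A) = -8 (q(m, A) = 2*(-4) = -8)
Z = -5 (Z = 1*(-5) = -5)
J(O) = 4/3 - O/6 (J(O) = -(-8 + O)/6 = 4/3 - O/6)
o(G(3)) + J(Z) = -13*√3 + (4/3 - ⅙*(-5)) = -13*√3 + (4/3 + ⅚) = -13*√3 + 13/6 = 13/6 - 13*√3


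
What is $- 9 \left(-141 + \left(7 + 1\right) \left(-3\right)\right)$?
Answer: $1485$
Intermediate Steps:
$- 9 \left(-141 + \left(7 + 1\right) \left(-3\right)\right) = - 9 \left(-141 + 8 \left(-3\right)\right) = - 9 \left(-141 - 24\right) = \left(-9\right) \left(-165\right) = 1485$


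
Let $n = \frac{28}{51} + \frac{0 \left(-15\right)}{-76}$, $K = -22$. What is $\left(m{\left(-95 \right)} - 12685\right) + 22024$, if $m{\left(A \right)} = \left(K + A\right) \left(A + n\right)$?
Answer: $\frac{346626}{17} \approx 20390.0$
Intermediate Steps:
$n = \frac{28}{51}$ ($n = 28 \cdot \frac{1}{51} + 0 \left(- \frac{1}{76}\right) = \frac{28}{51} + 0 = \frac{28}{51} \approx 0.54902$)
$m{\left(A \right)} = \left(-22 + A\right) \left(\frac{28}{51} + A\right)$ ($m{\left(A \right)} = \left(-22 + A\right) \left(A + \frac{28}{51}\right) = \left(-22 + A\right) \left(\frac{28}{51} + A\right)$)
$\left(m{\left(-95 \right)} - 12685\right) + 22024 = \left(\left(- \frac{616}{51} + \left(-95\right)^{2} - - \frac{103930}{51}\right) - 12685\right) + 22024 = \left(\left(- \frac{616}{51} + 9025 + \frac{103930}{51}\right) - 12685\right) + 22024 = \left(\frac{187863}{17} - 12685\right) + 22024 = - \frac{27782}{17} + 22024 = \frac{346626}{17}$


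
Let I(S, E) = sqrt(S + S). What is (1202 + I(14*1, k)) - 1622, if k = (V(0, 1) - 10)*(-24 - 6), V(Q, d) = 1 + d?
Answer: -420 + 2*sqrt(7) ≈ -414.71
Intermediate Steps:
k = 240 (k = ((1 + 1) - 10)*(-24 - 6) = (2 - 10)*(-30) = -8*(-30) = 240)
I(S, E) = sqrt(2)*sqrt(S) (I(S, E) = sqrt(2*S) = sqrt(2)*sqrt(S))
(1202 + I(14*1, k)) - 1622 = (1202 + sqrt(2)*sqrt(14*1)) - 1622 = (1202 + sqrt(2)*sqrt(14)) - 1622 = (1202 + 2*sqrt(7)) - 1622 = -420 + 2*sqrt(7)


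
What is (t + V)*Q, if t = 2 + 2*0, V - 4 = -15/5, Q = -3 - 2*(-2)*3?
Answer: 27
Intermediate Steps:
Q = 9 (Q = -3 + 4*3 = -3 + 12 = 9)
V = 1 (V = 4 - 15/5 = 4 - 15*1/5 = 4 - 3 = 1)
t = 2 (t = 2 + 0 = 2)
(t + V)*Q = (2 + 1)*9 = 3*9 = 27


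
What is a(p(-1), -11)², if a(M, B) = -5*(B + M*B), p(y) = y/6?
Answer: 75625/36 ≈ 2100.7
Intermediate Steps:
p(y) = y/6 (p(y) = y*(⅙) = y/6)
a(M, B) = -5*B - 5*B*M (a(M, B) = -5*(B + B*M) = -5*B - 5*B*M)
a(p(-1), -11)² = (-5*(-11)*(1 + (⅙)*(-1)))² = (-5*(-11)*(1 - ⅙))² = (-5*(-11)*⅚)² = (275/6)² = 75625/36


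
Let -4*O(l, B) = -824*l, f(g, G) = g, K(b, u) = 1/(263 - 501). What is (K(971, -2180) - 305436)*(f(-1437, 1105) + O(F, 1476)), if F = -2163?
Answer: 1911482655855/14 ≈ 1.3653e+11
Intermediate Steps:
K(b, u) = -1/238 (K(b, u) = 1/(-238) = -1/238)
O(l, B) = 206*l (O(l, B) = -(-206)*l = 206*l)
(K(971, -2180) - 305436)*(f(-1437, 1105) + O(F, 1476)) = (-1/238 - 305436)*(-1437 + 206*(-2163)) = -72693769*(-1437 - 445578)/238 = -72693769/238*(-447015) = 1911482655855/14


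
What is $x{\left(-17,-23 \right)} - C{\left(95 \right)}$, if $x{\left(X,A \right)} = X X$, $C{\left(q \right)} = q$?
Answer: $194$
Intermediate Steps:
$x{\left(X,A \right)} = X^{2}$
$x{\left(-17,-23 \right)} - C{\left(95 \right)} = \left(-17\right)^{2} - 95 = 289 - 95 = 194$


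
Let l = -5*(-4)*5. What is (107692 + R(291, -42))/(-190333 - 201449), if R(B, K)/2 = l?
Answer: -17982/65297 ≈ -0.27539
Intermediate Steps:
l = 100 (l = 20*5 = 100)
R(B, K) = 200 (R(B, K) = 2*100 = 200)
(107692 + R(291, -42))/(-190333 - 201449) = (107692 + 200)/(-190333 - 201449) = 107892/(-391782) = 107892*(-1/391782) = -17982/65297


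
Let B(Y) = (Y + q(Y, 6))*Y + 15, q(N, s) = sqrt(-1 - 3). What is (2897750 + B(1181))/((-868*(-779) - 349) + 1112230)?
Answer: 4292526/1788053 + 2362*I/1788053 ≈ 2.4007 + 0.001321*I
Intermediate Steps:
q(N, s) = 2*I (q(N, s) = sqrt(-4) = 2*I)
B(Y) = 15 + Y*(Y + 2*I) (B(Y) = (Y + 2*I)*Y + 15 = Y*(Y + 2*I) + 15 = 15 + Y*(Y + 2*I))
(2897750 + B(1181))/((-868*(-779) - 349) + 1112230) = (2897750 + (15 + 1181**2 + 2*I*1181))/((-868*(-779) - 349) + 1112230) = (2897750 + (15 + 1394761 + 2362*I))/((676172 - 349) + 1112230) = (2897750 + (1394776 + 2362*I))/(675823 + 1112230) = (4292526 + 2362*I)/1788053 = (4292526 + 2362*I)*(1/1788053) = 4292526/1788053 + 2362*I/1788053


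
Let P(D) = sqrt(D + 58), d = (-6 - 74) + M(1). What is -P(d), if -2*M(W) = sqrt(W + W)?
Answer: -I*sqrt(88 + 2*sqrt(2))/2 ≈ -4.7652*I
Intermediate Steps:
M(W) = -sqrt(2)*sqrt(W)/2 (M(W) = -sqrt(W + W)/2 = -sqrt(2)*sqrt(W)/2)
d = -80 - sqrt(2)/2 (d = (-6 - 74) - sqrt(2)*sqrt(1)/2 = -80 - 1/2*sqrt(2)*1 = -80 - sqrt(2)/2 ≈ -80.707)
P(D) = sqrt(58 + D)
-P(d) = -sqrt(58 + (-80 - sqrt(2)/2)) = -sqrt(-22 - sqrt(2)/2)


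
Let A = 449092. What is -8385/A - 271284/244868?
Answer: -55404603/49180796 ≈ -1.1265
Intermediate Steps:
-8385/A - 271284/244868 = -8385/449092 - 271284/244868 = -8385*1/449092 - 271284*1/244868 = -195/10444 - 5217/4709 = -55404603/49180796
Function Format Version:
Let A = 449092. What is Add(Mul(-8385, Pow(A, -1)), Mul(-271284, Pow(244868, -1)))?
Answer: Rational(-55404603, 49180796) ≈ -1.1265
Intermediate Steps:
Add(Mul(-8385, Pow(A, -1)), Mul(-271284, Pow(244868, -1))) = Add(Mul(-8385, Pow(449092, -1)), Mul(-271284, Pow(244868, -1))) = Add(Mul(-8385, Rational(1, 449092)), Mul(-271284, Rational(1, 244868))) = Add(Rational(-195, 10444), Rational(-5217, 4709)) = Rational(-55404603, 49180796)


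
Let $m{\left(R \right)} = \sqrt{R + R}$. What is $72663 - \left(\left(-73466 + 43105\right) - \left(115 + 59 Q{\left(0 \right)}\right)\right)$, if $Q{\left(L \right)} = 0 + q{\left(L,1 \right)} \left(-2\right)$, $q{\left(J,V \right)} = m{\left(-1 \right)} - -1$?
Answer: $103021 - 118 i \sqrt{2} \approx 1.0302 \cdot 10^{5} - 166.88 i$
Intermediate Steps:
$m{\left(R \right)} = \sqrt{2} \sqrt{R}$ ($m{\left(R \right)} = \sqrt{2 R} = \sqrt{2} \sqrt{R}$)
$q{\left(J,V \right)} = 1 + i \sqrt{2}$ ($q{\left(J,V \right)} = \sqrt{2} \sqrt{-1} - -1 = \sqrt{2} i + 1 = i \sqrt{2} + 1 = 1 + i \sqrt{2}$)
$Q{\left(L \right)} = -2 - 2 i \sqrt{2}$ ($Q{\left(L \right)} = 0 + \left(1 + i \sqrt{2}\right) \left(-2\right) = 0 - \left(2 + 2 i \sqrt{2}\right) = -2 - 2 i \sqrt{2}$)
$72663 - \left(\left(-73466 + 43105\right) - \left(115 + 59 Q{\left(0 \right)}\right)\right) = 72663 - \left(\left(-73466 + 43105\right) - \left(115 + 59 \left(-2 - 2 i \sqrt{2}\right)\right)\right) = 72663 - \left(-30361 - \left(115 - \left(118 + 118 i \sqrt{2}\right)\right)\right) = 72663 - \left(-30361 - \left(-3 - 118 i \sqrt{2}\right)\right) = 72663 - \left(-30361 + \left(3 + 118 i \sqrt{2}\right)\right) = 72663 - \left(-30358 + 118 i \sqrt{2}\right) = 72663 + \left(30358 - 118 i \sqrt{2}\right) = 103021 - 118 i \sqrt{2}$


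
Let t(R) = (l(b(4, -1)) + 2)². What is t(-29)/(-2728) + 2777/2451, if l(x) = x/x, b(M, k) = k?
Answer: 7553597/6686328 ≈ 1.1297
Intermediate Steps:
l(x) = 1
t(R) = 9 (t(R) = (1 + 2)² = 3² = 9)
t(-29)/(-2728) + 2777/2451 = 9/(-2728) + 2777/2451 = 9*(-1/2728) + 2777*(1/2451) = -9/2728 + 2777/2451 = 7553597/6686328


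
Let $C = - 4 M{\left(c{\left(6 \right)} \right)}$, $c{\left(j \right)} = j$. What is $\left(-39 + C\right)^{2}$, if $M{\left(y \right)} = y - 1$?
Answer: $3481$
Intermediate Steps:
$M{\left(y \right)} = -1 + y$ ($M{\left(y \right)} = y - 1 = -1 + y$)
$C = -20$ ($C = - 4 \left(-1 + 6\right) = \left(-4\right) 5 = -20$)
$\left(-39 + C\right)^{2} = \left(-39 - 20\right)^{2} = \left(-59\right)^{2} = 3481$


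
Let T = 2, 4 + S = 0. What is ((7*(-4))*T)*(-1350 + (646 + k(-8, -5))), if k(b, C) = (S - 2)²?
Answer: 37408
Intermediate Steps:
S = -4 (S = -4 + 0 = -4)
k(b, C) = 36 (k(b, C) = (-4 - 2)² = (-6)² = 36)
((7*(-4))*T)*(-1350 + (646 + k(-8, -5))) = ((7*(-4))*2)*(-1350 + (646 + 36)) = (-28*2)*(-1350 + 682) = -56*(-668) = 37408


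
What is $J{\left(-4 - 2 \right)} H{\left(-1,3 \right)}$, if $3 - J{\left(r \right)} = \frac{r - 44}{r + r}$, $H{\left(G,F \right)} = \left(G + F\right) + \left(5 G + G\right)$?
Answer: $\frac{14}{3} \approx 4.6667$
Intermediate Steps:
$H{\left(G,F \right)} = F + 7 G$ ($H{\left(G,F \right)} = \left(F + G\right) + 6 G = F + 7 G$)
$J{\left(r \right)} = 3 - \frac{-44 + r}{2 r}$ ($J{\left(r \right)} = 3 - \frac{r - 44}{r + r} = 3 - \frac{-44 + r}{2 r}$)
$J{\left(-4 - 2 \right)} H{\left(-1,3 \right)} = \left(\frac{5}{2} + \frac{22}{-4 - 2}\right) \left(3 + 7 \left(-1\right)\right) = \left(\frac{5}{2} + \frac{22}{-4 - 2}\right) \left(3 - 7\right) = \left(\frac{5}{2} + \frac{22}{-6}\right) \left(-4\right) = \left(\frac{5}{2} + 22 \left(- \frac{1}{6}\right)\right) \left(-4\right) = \left(\frac{5}{2} - \frac{11}{3}\right) \left(-4\right) = \left(- \frac{7}{6}\right) \left(-4\right) = \frac{14}{3}$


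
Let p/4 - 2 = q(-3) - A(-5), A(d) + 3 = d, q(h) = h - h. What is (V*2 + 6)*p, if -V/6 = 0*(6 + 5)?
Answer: 240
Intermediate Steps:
q(h) = 0
A(d) = -3 + d
V = 0 (V = -0*(6 + 5) = -0*11 = -6*0 = 0)
p = 40 (p = 8 + 4*(0 - (-3 - 5)) = 8 + 4*(0 - 1*(-8)) = 8 + 4*(0 + 8) = 8 + 4*8 = 8 + 32 = 40)
(V*2 + 6)*p = (0*2 + 6)*40 = (0 + 6)*40 = 6*40 = 240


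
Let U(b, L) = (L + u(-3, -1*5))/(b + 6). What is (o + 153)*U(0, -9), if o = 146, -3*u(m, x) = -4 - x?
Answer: -4186/9 ≈ -465.11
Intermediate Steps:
u(m, x) = 4/3 + x/3 (u(m, x) = -(-4 - x)/3 = 4/3 + x/3)
U(b, L) = (-⅓ + L)/(6 + b) (U(b, L) = (L + (4/3 + (-1*5)/3))/(b + 6) = (L + (4/3 + (⅓)*(-5)))/(6 + b) = (L + (4/3 - 5/3))/(6 + b) = (L - ⅓)/(6 + b) = (-⅓ + L)/(6 + b))
(o + 153)*U(0, -9) = (146 + 153)*((-⅓ - 9)/(6 + 0)) = 299*(-28/3/6) = 299*((⅙)*(-28/3)) = 299*(-14/9) = -4186/9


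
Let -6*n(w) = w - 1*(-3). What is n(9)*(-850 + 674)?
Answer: 352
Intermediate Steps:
n(w) = -1/2 - w/6 (n(w) = -(w - 1*(-3))/6 = -(w + 3)/6 = -(3 + w)/6 = -1/2 - w/6)
n(9)*(-850 + 674) = (-1/2 - 1/6*9)*(-850 + 674) = (-1/2 - 3/2)*(-176) = -2*(-176) = 352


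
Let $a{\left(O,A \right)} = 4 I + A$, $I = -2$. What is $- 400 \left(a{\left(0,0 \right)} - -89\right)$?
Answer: $-32400$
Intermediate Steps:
$a{\left(O,A \right)} = -8 + A$ ($a{\left(O,A \right)} = 4 \left(-2\right) + A = -8 + A$)
$- 400 \left(a{\left(0,0 \right)} - -89\right) = - 400 \left(\left(-8 + 0\right) - -89\right) = - 400 \left(-8 + 89\right) = \left(-400\right) 81 = -32400$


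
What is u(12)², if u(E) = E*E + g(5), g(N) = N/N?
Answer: 21025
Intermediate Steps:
g(N) = 1
u(E) = 1 + E² (u(E) = E*E + 1 = E² + 1 = 1 + E²)
u(12)² = (1 + 12²)² = (1 + 144)² = 145² = 21025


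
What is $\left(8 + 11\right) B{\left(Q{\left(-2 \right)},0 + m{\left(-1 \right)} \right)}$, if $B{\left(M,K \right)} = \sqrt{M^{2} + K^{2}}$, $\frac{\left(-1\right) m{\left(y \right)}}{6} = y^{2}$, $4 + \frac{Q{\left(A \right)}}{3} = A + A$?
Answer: $114 \sqrt{17} \approx 470.03$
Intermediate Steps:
$Q{\left(A \right)} = -12 + 6 A$ ($Q{\left(A \right)} = -12 + 3 \left(A + A\right) = -12 + 3 \cdot 2 A = -12 + 6 A$)
$m{\left(y \right)} = - 6 y^{2}$
$B{\left(M,K \right)} = \sqrt{K^{2} + M^{2}}$
$\left(8 + 11\right) B{\left(Q{\left(-2 \right)},0 + m{\left(-1 \right)} \right)} = \left(8 + 11\right) \sqrt{\left(0 - 6 \left(-1\right)^{2}\right)^{2} + \left(-12 + 6 \left(-2\right)\right)^{2}} = 19 \sqrt{\left(0 - 6\right)^{2} + \left(-12 - 12\right)^{2}} = 19 \sqrt{\left(0 - 6\right)^{2} + \left(-24\right)^{2}} = 19 \sqrt{\left(-6\right)^{2} + 576} = 19 \sqrt{36 + 576} = 19 \sqrt{612} = 19 \cdot 6 \sqrt{17} = 114 \sqrt{17}$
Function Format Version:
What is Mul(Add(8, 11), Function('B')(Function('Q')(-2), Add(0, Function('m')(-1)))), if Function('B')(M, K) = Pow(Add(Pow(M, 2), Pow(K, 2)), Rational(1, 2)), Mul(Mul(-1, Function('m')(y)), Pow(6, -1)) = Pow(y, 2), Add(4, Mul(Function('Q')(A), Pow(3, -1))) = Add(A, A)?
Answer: Mul(114, Pow(17, Rational(1, 2))) ≈ 470.03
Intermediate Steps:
Function('Q')(A) = Add(-12, Mul(6, A)) (Function('Q')(A) = Add(-12, Mul(3, Add(A, A))) = Add(-12, Mul(3, Mul(2, A))) = Add(-12, Mul(6, A)))
Function('m')(y) = Mul(-6, Pow(y, 2))
Function('B')(M, K) = Pow(Add(Pow(K, 2), Pow(M, 2)), Rational(1, 2))
Mul(Add(8, 11), Function('B')(Function('Q')(-2), Add(0, Function('m')(-1)))) = Mul(Add(8, 11), Pow(Add(Pow(Add(0, Mul(-6, Pow(-1, 2))), 2), Pow(Add(-12, Mul(6, -2)), 2)), Rational(1, 2))) = Mul(19, Pow(Add(Pow(Add(0, Mul(-6, 1)), 2), Pow(Add(-12, -12), 2)), Rational(1, 2))) = Mul(19, Pow(Add(Pow(Add(0, -6), 2), Pow(-24, 2)), Rational(1, 2))) = Mul(19, Pow(Add(Pow(-6, 2), 576), Rational(1, 2))) = Mul(19, Pow(Add(36, 576), Rational(1, 2))) = Mul(19, Pow(612, Rational(1, 2))) = Mul(19, Mul(6, Pow(17, Rational(1, 2)))) = Mul(114, Pow(17, Rational(1, 2)))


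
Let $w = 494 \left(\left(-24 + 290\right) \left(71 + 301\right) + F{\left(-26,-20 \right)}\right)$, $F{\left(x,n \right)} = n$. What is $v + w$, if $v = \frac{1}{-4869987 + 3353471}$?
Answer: $\frac{74115788690527}{1516516} \approx 4.8872 \cdot 10^{7}$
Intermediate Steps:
$v = - \frac{1}{1516516}$ ($v = \frac{1}{-1516516} = - \frac{1}{1516516} \approx -6.5941 \cdot 10^{-7}$)
$w = 48872408$ ($w = 494 \left(\left(-24 + 290\right) \left(71 + 301\right) - 20\right) = 494 \left(266 \cdot 372 - 20\right) = 494 \left(98952 - 20\right) = 494 \cdot 98932 = 48872408$)
$v + w = - \frac{1}{1516516} + 48872408 = \frac{74115788690527}{1516516}$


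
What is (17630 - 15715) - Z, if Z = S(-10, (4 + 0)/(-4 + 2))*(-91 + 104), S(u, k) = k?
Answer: 1941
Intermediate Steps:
Z = -26 (Z = ((4 + 0)/(-4 + 2))*(-91 + 104) = (4/(-2))*13 = (4*(-1/2))*13 = -2*13 = -26)
(17630 - 15715) - Z = (17630 - 15715) - 1*(-26) = 1915 + 26 = 1941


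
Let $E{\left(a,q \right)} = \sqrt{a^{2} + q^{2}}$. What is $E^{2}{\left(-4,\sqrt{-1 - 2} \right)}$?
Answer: $13$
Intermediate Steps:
$E^{2}{\left(-4,\sqrt{-1 - 2} \right)} = \left(\sqrt{\left(-4\right)^{2} + \left(\sqrt{-1 - 2}\right)^{2}}\right)^{2} = \left(\sqrt{16 + \left(\sqrt{-3}\right)^{2}}\right)^{2} = \left(\sqrt{16 + \left(i \sqrt{3}\right)^{2}}\right)^{2} = \left(\sqrt{16 - 3}\right)^{2} = \left(\sqrt{13}\right)^{2} = 13$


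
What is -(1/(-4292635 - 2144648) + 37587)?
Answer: -241958156120/6437283 ≈ -37587.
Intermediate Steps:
-(1/(-4292635 - 2144648) + 37587) = -(1/(-6437283) + 37587) = -(-1/6437283 + 37587) = -1*241958156120/6437283 = -241958156120/6437283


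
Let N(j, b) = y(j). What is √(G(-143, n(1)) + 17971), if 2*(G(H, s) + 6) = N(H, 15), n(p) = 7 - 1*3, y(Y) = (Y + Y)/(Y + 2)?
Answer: 2*√89295582/141 ≈ 134.04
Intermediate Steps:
y(Y) = 2*Y/(2 + Y) (y(Y) = (2*Y)/(2 + Y) = 2*Y/(2 + Y))
N(j, b) = 2*j/(2 + j)
n(p) = 4 (n(p) = 7 - 3 = 4)
G(H, s) = -6 + H/(2 + H) (G(H, s) = -6 + (2*H/(2 + H))/2 = -6 + H/(2 + H))
√(G(-143, n(1)) + 17971) = √((-12 - 5*(-143))/(2 - 143) + 17971) = √((-12 + 715)/(-141) + 17971) = √(-1/141*703 + 17971) = √(-703/141 + 17971) = √(2533208/141) = 2*√89295582/141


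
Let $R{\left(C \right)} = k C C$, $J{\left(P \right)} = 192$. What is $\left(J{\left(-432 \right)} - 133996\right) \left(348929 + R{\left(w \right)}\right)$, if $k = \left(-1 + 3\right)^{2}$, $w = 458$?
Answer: $-158957144940$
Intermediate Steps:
$k = 4$ ($k = 2^{2} = 4$)
$R{\left(C \right)} = 4 C^{2}$ ($R{\left(C \right)} = 4 C C = 4 C^{2}$)
$\left(J{\left(-432 \right)} - 133996\right) \left(348929 + R{\left(w \right)}\right) = \left(192 - 133996\right) \left(348929 + 4 \cdot 458^{2}\right) = - 133804 \left(348929 + 4 \cdot 209764\right) = - 133804 \left(348929 + 839056\right) = \left(-133804\right) 1187985 = -158957144940$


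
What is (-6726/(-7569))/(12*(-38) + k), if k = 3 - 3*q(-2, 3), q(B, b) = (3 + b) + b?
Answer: -1121/605520 ≈ -0.0018513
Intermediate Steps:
q(B, b) = 3 + 2*b
k = -24 (k = 3 - 3*(3 + 2*3) = 3 - 3*(3 + 6) = 3 - 3*9 = 3 - 27 = -24)
(-6726/(-7569))/(12*(-38) + k) = (-6726/(-7569))/(12*(-38) - 24) = (-6726*(-1/7569))/(-456 - 24) = (2242/2523)/(-480) = (2242/2523)*(-1/480) = -1121/605520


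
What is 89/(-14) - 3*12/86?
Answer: -4079/602 ≈ -6.7757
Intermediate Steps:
89/(-14) - 3*12/86 = 89*(-1/14) - 36*1/86 = -89/14 - 18/43 = -4079/602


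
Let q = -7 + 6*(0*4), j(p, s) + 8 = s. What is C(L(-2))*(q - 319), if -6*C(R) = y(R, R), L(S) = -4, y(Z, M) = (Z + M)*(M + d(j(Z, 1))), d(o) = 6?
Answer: -2608/3 ≈ -869.33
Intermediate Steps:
j(p, s) = -8 + s
q = -7 (q = -7 + 6*0 = -7 + 0 = -7)
y(Z, M) = (6 + M)*(M + Z) (y(Z, M) = (Z + M)*(M + 6) = (M + Z)*(6 + M) = (6 + M)*(M + Z))
C(R) = -2*R - R**2/3 (C(R) = -(R**2 + 6*R + 6*R + R*R)/6 = -(R**2 + 6*R + 6*R + R**2)/6 = -(2*R**2 + 12*R)/6 = -2*R - R**2/3)
C(L(-2))*(q - 319) = ((1/3)*(-4)*(-6 - 1*(-4)))*(-7 - 319) = ((1/3)*(-4)*(-6 + 4))*(-326) = ((1/3)*(-4)*(-2))*(-326) = (8/3)*(-326) = -2608/3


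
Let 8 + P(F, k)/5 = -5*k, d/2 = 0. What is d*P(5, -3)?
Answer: 0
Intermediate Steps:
d = 0 (d = 2*0 = 0)
P(F, k) = -40 - 25*k (P(F, k) = -40 + 5*(-5*k) = -40 - 25*k)
d*P(5, -3) = 0*(-40 - 25*(-3)) = 0*(-40 + 75) = 0*35 = 0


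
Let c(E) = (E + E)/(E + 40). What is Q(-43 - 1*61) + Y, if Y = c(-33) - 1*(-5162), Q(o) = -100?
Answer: 35368/7 ≈ 5052.6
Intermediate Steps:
c(E) = 2*E/(40 + E) (c(E) = (2*E)/(40 + E) = 2*E/(40 + E))
Y = 36068/7 (Y = 2*(-33)/(40 - 33) - 1*(-5162) = 2*(-33)/7 + 5162 = 2*(-33)*(⅐) + 5162 = -66/7 + 5162 = 36068/7 ≈ 5152.6)
Q(-43 - 1*61) + Y = -100 + 36068/7 = 35368/7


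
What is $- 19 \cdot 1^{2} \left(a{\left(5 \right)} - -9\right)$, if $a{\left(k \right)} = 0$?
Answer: $-171$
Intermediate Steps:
$- 19 \cdot 1^{2} \left(a{\left(5 \right)} - -9\right) = - 19 \cdot 1^{2} \left(0 - -9\right) = \left(-19\right) 1 \left(0 + 9\right) = \left(-19\right) 9 = -171$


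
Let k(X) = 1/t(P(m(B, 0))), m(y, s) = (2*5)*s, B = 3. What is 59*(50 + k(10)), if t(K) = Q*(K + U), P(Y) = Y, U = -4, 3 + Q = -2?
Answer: 59059/20 ≈ 2952.9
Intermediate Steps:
Q = -5 (Q = -3 - 2 = -5)
m(y, s) = 10*s
t(K) = 20 - 5*K (t(K) = -5*(K - 4) = -5*(-4 + K) = 20 - 5*K)
k(X) = 1/20 (k(X) = 1/(20 - 50*0) = 1/(20 - 5*0) = 1/(20 + 0) = 1/20)
59*(50 + k(10)) = 59*(50 + 1/20) = 59*(1001/20) = 59059/20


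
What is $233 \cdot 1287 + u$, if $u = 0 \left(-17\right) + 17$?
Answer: $299888$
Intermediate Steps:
$u = 17$ ($u = 0 + 17 = 17$)
$233 \cdot 1287 + u = 233 \cdot 1287 + 17 = 299871 + 17 = 299888$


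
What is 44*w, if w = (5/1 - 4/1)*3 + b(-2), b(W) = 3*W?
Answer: -132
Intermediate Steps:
w = -3 (w = (5/1 - 4/1)*3 + 3*(-2) = (5*1 - 4*1)*3 - 6 = (5 - 4)*3 - 6 = 1*3 - 6 = 3 - 6 = -3)
44*w = 44*(-3) = -132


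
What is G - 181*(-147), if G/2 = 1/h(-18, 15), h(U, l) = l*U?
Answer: 3591944/135 ≈ 26607.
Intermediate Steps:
h(U, l) = U*l
G = -1/135 (G = 2/((-18*15)) = 2/(-270) = 2*(-1/270) = -1/135 ≈ -0.0074074)
G - 181*(-147) = -1/135 - 181*(-147) = -1/135 + 26607 = 3591944/135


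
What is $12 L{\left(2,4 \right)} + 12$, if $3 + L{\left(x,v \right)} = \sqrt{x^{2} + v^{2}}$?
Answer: $-24 + 24 \sqrt{5} \approx 29.666$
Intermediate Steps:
$L{\left(x,v \right)} = -3 + \sqrt{v^{2} + x^{2}}$ ($L{\left(x,v \right)} = -3 + \sqrt{x^{2} + v^{2}} = -3 + \sqrt{v^{2} + x^{2}}$)
$12 L{\left(2,4 \right)} + 12 = 12 \left(-3 + \sqrt{4^{2} + 2^{2}}\right) + 12 = 12 \left(-3 + \sqrt{16 + 4}\right) + 12 = 12 \left(-3 + \sqrt{20}\right) + 12 = 12 \left(-3 + 2 \sqrt{5}\right) + 12 = \left(-36 + 24 \sqrt{5}\right) + 12 = -24 + 24 \sqrt{5}$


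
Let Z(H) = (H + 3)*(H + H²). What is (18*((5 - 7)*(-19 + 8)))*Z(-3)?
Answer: 0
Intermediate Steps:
Z(H) = (3 + H)*(H + H²)
(18*((5 - 7)*(-19 + 8)))*Z(-3) = (18*((5 - 7)*(-19 + 8)))*(-3*(3 + (-3)² + 4*(-3))) = (18*(-2*(-11)))*(-3*(3 + 9 - 12)) = (18*22)*(-3*0) = 396*0 = 0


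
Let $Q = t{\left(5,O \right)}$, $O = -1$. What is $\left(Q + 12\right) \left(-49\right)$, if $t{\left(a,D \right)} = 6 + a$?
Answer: $-1127$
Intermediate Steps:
$Q = 11$ ($Q = 6 + 5 = 11$)
$\left(Q + 12\right) \left(-49\right) = \left(11 + 12\right) \left(-49\right) = 23 \left(-49\right) = -1127$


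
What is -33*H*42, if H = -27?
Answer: 37422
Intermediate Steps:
-33*H*42 = -33*(-27)*42 = 891*42 = 37422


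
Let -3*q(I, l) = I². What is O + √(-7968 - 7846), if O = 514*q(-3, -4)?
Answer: -1542 + I*√15814 ≈ -1542.0 + 125.75*I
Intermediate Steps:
q(I, l) = -I²/3
O = -1542 (O = 514*(-⅓*(-3)²) = 514*(-⅓*9) = 514*(-3) = -1542)
O + √(-7968 - 7846) = -1542 + √(-7968 - 7846) = -1542 + √(-15814) = -1542 + I*√15814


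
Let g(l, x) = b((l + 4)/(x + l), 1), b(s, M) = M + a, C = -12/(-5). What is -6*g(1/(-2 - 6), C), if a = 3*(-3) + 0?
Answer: 48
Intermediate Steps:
C = 12/5 (C = -12*(-⅕) = 12/5 ≈ 2.4000)
a = -9 (a = -9 + 0 = -9)
b(s, M) = -9 + M (b(s, M) = M - 9 = -9 + M)
g(l, x) = -8 (g(l, x) = -9 + 1 = -8)
-6*g(1/(-2 - 6), C) = -6*(-8) = 48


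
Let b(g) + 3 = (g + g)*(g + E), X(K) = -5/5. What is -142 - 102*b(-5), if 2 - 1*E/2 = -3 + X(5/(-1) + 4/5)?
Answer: 7304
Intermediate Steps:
X(K) = -1 (X(K) = -5*⅕ = -1)
E = 12 (E = 4 - 2*(-3 - 1) = 4 - 2*(-4) = 4 + 8 = 12)
b(g) = -3 + 2*g*(12 + g) (b(g) = -3 + (g + g)*(g + 12) = -3 + (2*g)*(12 + g) = -3 + 2*g*(12 + g))
-142 - 102*b(-5) = -142 - 102*(-3 + 2*(-5)² + 24*(-5)) = -142 - 102*(-3 + 2*25 - 120) = -142 - 102*(-3 + 50 - 120) = -142 - 102*(-73) = -142 + 7446 = 7304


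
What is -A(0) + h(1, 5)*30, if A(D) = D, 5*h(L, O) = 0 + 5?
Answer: 30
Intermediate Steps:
h(L, O) = 1 (h(L, O) = (0 + 5)/5 = (1/5)*5 = 1)
-A(0) + h(1, 5)*30 = -1*0 + 1*30 = 0 + 30 = 30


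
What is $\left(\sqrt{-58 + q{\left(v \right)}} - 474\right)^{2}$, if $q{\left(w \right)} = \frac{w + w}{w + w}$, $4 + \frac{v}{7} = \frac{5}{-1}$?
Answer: $\left(474 - i \sqrt{57}\right)^{2} \approx 2.2462 \cdot 10^{5} - 7157.3 i$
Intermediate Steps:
$v = -63$ ($v = -28 + 7 \frac{5}{-1} = -28 + 7 \cdot 5 \left(-1\right) = -28 + 7 \left(-5\right) = -28 - 35 = -63$)
$q{\left(w \right)} = 1$ ($q{\left(w \right)} = \frac{2 w}{2 w} = 2 w \frac{1}{2 w} = 1$)
$\left(\sqrt{-58 + q{\left(v \right)}} - 474\right)^{2} = \left(\sqrt{-58 + 1} - 474\right)^{2} = \left(\sqrt{-57} - 474\right)^{2} = \left(i \sqrt{57} - 474\right)^{2} = \left(-474 + i \sqrt{57}\right)^{2}$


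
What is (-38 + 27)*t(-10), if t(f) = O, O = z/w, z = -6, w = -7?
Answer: -66/7 ≈ -9.4286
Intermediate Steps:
O = 6/7 (O = -6/(-7) = -6*(-⅐) = 6/7 ≈ 0.85714)
t(f) = 6/7
(-38 + 27)*t(-10) = (-38 + 27)*(6/7) = -11*6/7 = -66/7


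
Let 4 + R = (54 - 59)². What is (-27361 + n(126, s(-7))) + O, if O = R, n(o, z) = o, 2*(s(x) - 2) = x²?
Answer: -27214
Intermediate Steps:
s(x) = 2 + x²/2
R = 21 (R = -4 + (54 - 59)² = -4 + (-5)² = -4 + 25 = 21)
O = 21
(-27361 + n(126, s(-7))) + O = (-27361 + 126) + 21 = -27235 + 21 = -27214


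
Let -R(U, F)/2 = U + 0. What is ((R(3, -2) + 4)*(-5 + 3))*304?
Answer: 1216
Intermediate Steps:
R(U, F) = -2*U (R(U, F) = -2*(U + 0) = -2*U)
((R(3, -2) + 4)*(-5 + 3))*304 = ((-2*3 + 4)*(-5 + 3))*304 = ((-6 + 4)*(-2))*304 = -2*(-2)*304 = 4*304 = 1216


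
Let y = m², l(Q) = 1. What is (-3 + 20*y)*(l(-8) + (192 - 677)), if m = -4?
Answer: -153428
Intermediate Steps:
y = 16 (y = (-4)² = 16)
(-3 + 20*y)*(l(-8) + (192 - 677)) = (-3 + 20*16)*(1 + (192 - 677)) = (-3 + 320)*(1 - 485) = 317*(-484) = -153428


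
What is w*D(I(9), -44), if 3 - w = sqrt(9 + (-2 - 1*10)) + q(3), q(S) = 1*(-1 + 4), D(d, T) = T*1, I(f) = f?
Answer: 44*I*sqrt(3) ≈ 76.21*I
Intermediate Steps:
D(d, T) = T
q(S) = 3 (q(S) = 1*3 = 3)
w = -I*sqrt(3) (w = 3 - (sqrt(9 + (-2 - 1*10)) + 3) = 3 - (sqrt(9 + (-2 - 10)) + 3) = 3 - (sqrt(9 - 12) + 3) = 3 - (sqrt(-3) + 3) = 3 - (I*sqrt(3) + 3) = 3 - (3 + I*sqrt(3)) = 3 + (-3 - I*sqrt(3)) = -I*sqrt(3) ≈ -1.732*I)
w*D(I(9), -44) = -I*sqrt(3)*(-44) = 44*I*sqrt(3)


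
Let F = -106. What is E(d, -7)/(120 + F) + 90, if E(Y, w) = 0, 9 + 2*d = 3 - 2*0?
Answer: 90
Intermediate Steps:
d = -3 (d = -9/2 + (3 - 2*0)/2 = -9/2 + (3 + 0)/2 = -9/2 + (½)*3 = -9/2 + 3/2 = -3)
E(d, -7)/(120 + F) + 90 = 0/(120 - 106) + 90 = 0/14 + 90 = (1/14)*0 + 90 = 0 + 90 = 90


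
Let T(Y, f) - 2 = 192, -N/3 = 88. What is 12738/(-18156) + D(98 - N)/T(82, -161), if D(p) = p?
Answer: 341775/293522 ≈ 1.1644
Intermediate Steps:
N = -264 (N = -3*88 = -264)
T(Y, f) = 194 (T(Y, f) = 2 + 192 = 194)
12738/(-18156) + D(98 - N)/T(82, -161) = 12738/(-18156) + (98 - 1*(-264))/194 = 12738*(-1/18156) + (98 + 264)*(1/194) = -2123/3026 + 362*(1/194) = -2123/3026 + 181/97 = 341775/293522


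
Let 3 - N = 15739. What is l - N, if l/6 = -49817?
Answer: -283166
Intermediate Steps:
l = -298902 (l = 6*(-49817) = -298902)
N = -15736 (N = 3 - 1*15739 = 3 - 15739 = -15736)
l - N = -298902 - 1*(-15736) = -298902 + 15736 = -283166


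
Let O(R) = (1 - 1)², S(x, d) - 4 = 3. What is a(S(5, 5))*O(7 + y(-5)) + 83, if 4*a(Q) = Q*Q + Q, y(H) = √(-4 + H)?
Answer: 83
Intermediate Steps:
S(x, d) = 7 (S(x, d) = 4 + 3 = 7)
a(Q) = Q/4 + Q²/4 (a(Q) = (Q*Q + Q)/4 = (Q² + Q)/4 = (Q + Q²)/4 = Q/4 + Q²/4)
O(R) = 0 (O(R) = 0² = 0)
a(S(5, 5))*O(7 + y(-5)) + 83 = ((¼)*7*(1 + 7))*0 + 83 = ((¼)*7*8)*0 + 83 = 14*0 + 83 = 0 + 83 = 83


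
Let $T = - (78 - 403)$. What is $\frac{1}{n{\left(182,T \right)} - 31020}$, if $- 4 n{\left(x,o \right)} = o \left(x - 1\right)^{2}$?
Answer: $- \frac{4}{10771405} \approx -3.7135 \cdot 10^{-7}$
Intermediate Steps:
$T = 325$ ($T = - (78 - 403) = \left(-1\right) \left(-325\right) = 325$)
$n{\left(x,o \right)} = - \frac{o \left(-1 + x\right)^{2}}{4}$ ($n{\left(x,o \right)} = - \frac{o \left(x - 1\right)^{2}}{4} = - \frac{o \left(-1 + x\right)^{2}}{4}$)
$\frac{1}{n{\left(182,T \right)} - 31020} = \frac{1}{\left(- \frac{1}{4}\right) 325 \left(-1 + 182\right)^{2} - 31020} = \frac{1}{\left(- \frac{1}{4}\right) 325 \cdot 181^{2} - 31020} = \frac{1}{\left(- \frac{1}{4}\right) 325 \cdot 32761 - 31020} = \frac{1}{- \frac{10647325}{4} - 31020} = \frac{1}{- \frac{10771405}{4}} = - \frac{4}{10771405}$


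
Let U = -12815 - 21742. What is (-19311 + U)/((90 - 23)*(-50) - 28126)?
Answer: 4489/2623 ≈ 1.7114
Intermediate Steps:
U = -34557
(-19311 + U)/((90 - 23)*(-50) - 28126) = (-19311 - 34557)/((90 - 23)*(-50) - 28126) = -53868/(67*(-50) - 28126) = -53868/(-3350 - 28126) = -53868/(-31476) = -53868*(-1/31476) = 4489/2623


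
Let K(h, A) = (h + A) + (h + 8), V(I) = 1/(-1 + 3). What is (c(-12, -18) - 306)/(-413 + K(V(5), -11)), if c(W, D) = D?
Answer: 324/415 ≈ 0.78072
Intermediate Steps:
V(I) = 1/2
K(h, A) = 8 + A + 2*h (K(h, A) = (A + h) + (8 + h) = 8 + A + 2*h)
(c(-12, -18) - 306)/(-413 + K(V(5), -11)) = (-18 - 306)/(-413 + (8 - 11 + 2*(1/2))) = -324/(-413 + (8 - 11 + 1)) = -324/(-413 - 2) = -324/(-415) = -1/415*(-324) = 324/415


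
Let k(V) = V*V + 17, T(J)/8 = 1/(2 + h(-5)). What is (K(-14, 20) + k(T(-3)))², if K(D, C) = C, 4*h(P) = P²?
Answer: 1707094489/1185921 ≈ 1439.5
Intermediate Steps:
h(P) = P²/4
T(J) = 32/33 (T(J) = 8/(2 + (¼)*(-5)²) = 8/(2 + (¼)*25) = 8/(2 + 25/4) = 8/(33/4) = 8*(4/33) = 32/33)
k(V) = 17 + V² (k(V) = V² + 17 = 17 + V²)
(K(-14, 20) + k(T(-3)))² = (20 + (17 + (32/33)²))² = (20 + (17 + 1024/1089))² = (20 + 19537/1089)² = (41317/1089)² = 1707094489/1185921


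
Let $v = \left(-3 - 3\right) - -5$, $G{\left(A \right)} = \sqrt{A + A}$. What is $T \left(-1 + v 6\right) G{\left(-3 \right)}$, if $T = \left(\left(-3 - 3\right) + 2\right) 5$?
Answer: $140 i \sqrt{6} \approx 342.93 i$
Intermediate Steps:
$G{\left(A \right)} = \sqrt{2} \sqrt{A}$ ($G{\left(A \right)} = \sqrt{2 A} = \sqrt{2} \sqrt{A}$)
$v = -1$ ($v = \left(-3 - 3\right) + 5 = -6 + 5 = -1$)
$T = -20$ ($T = \left(-6 + 2\right) 5 = \left(-4\right) 5 = -20$)
$T \left(-1 + v 6\right) G{\left(-3 \right)} = - 20 \left(-1 - 6\right) \sqrt{2} \sqrt{-3} = - 20 \left(-1 - 6\right) \sqrt{2} i \sqrt{3} = \left(-20\right) \left(-7\right) i \sqrt{6} = 140 i \sqrt{6}$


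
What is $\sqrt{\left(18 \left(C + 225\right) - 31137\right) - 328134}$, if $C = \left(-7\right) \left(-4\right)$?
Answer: $3 i \sqrt{39413} \approx 595.58 i$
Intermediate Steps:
$C = 28$
$\sqrt{\left(18 \left(C + 225\right) - 31137\right) - 328134} = \sqrt{\left(18 \left(28 + 225\right) - 31137\right) - 328134} = \sqrt{\left(18 \cdot 253 - 31137\right) - 328134} = \sqrt{\left(4554 - 31137\right) - 328134} = \sqrt{-26583 - 328134} = \sqrt{-354717} = 3 i \sqrt{39413}$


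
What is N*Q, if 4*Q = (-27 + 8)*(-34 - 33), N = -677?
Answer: -861821/4 ≈ -2.1546e+5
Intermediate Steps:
Q = 1273/4 (Q = ((-27 + 8)*(-34 - 33))/4 = (-19*(-67))/4 = (1/4)*1273 = 1273/4 ≈ 318.25)
N*Q = -677*1273/4 = -861821/4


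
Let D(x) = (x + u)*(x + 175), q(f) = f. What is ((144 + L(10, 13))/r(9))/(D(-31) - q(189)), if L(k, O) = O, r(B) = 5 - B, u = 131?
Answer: -157/56844 ≈ -0.0027619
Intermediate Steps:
D(x) = (131 + x)*(175 + x) (D(x) = (x + 131)*(x + 175) = (131 + x)*(175 + x))
((144 + L(10, 13))/r(9))/(D(-31) - q(189)) = ((144 + 13)/(5 - 1*9))/((22925 + (-31)**2 + 306*(-31)) - 1*189) = (157/(5 - 9))/((22925 + 961 - 9486) - 189) = (157/(-4))/(14400 - 189) = -1/4*157/14211 = -157/4*1/14211 = -157/56844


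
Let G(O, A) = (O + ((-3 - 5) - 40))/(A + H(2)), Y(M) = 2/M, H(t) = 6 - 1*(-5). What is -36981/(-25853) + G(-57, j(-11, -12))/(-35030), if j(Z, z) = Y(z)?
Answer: 8422017534/5886598835 ≈ 1.4307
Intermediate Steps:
H(t) = 11 (H(t) = 6 + 5 = 11)
j(Z, z) = 2/z
G(O, A) = (-48 + O)/(11 + A) (G(O, A) = (O + ((-3 - 5) - 40))/(A + 11) = (O + (-8 - 40))/(11 + A) = (O - 48)/(11 + A) = (-48 + O)/(11 + A))
-36981/(-25853) + G(-57, j(-11, -12))/(-35030) = -36981/(-25853) + ((-48 - 57)/(11 + 2/(-12)))/(-35030) = -36981*(-1/25853) + (-105/(11 + 2*(-1/12)))*(-1/35030) = 36981/25853 + (-105/(11 - 1/6))*(-1/35030) = 36981/25853 + (-105/(65/6))*(-1/35030) = 36981/25853 + ((6/65)*(-105))*(-1/35030) = 36981/25853 - 126/13*(-1/35030) = 36981/25853 + 63/227695 = 8422017534/5886598835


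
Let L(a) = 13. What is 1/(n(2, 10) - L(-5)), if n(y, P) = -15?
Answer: -1/28 ≈ -0.035714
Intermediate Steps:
1/(n(2, 10) - L(-5)) = 1/(-15 - 1*13) = 1/(-15 - 13) = 1/(-28) = -1/28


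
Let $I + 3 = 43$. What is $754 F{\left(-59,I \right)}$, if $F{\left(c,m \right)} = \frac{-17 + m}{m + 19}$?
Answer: $\frac{17342}{59} \approx 293.93$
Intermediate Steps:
$I = 40$ ($I = -3 + 43 = 40$)
$F{\left(c,m \right)} = \frac{-17 + m}{19 + m}$
$754 F{\left(-59,I \right)} = 754 \frac{-17 + 40}{19 + 40} = 754 \cdot \frac{1}{59} \cdot 23 = 754 \cdot \frac{23}{59} = \frac{17342}{59}$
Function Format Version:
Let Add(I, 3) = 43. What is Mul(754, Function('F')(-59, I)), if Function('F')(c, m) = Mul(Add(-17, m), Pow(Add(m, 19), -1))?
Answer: Rational(17342, 59) ≈ 293.93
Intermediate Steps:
I = 40 (I = Add(-3, 43) = 40)
Function('F')(c, m) = Mul(Pow(Add(19, m), -1), Add(-17, m)) (Function('F')(c, m) = Mul(Add(-17, m), Pow(Add(19, m), -1)) = Mul(Pow(Add(19, m), -1), Add(-17, m)))
Mul(754, Function('F')(-59, I)) = Mul(754, Mul(Pow(Add(19, 40), -1), Add(-17, 40))) = Mul(754, Mul(Pow(59, -1), 23)) = Mul(754, Mul(Rational(1, 59), 23)) = Mul(754, Rational(23, 59)) = Rational(17342, 59)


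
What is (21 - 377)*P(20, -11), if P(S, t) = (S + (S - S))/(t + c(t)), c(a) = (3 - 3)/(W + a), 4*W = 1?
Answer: 7120/11 ≈ 647.27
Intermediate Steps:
W = 1/4 (W = (1/4)*1 = 1/4 ≈ 0.25000)
c(a) = 0 (c(a) = (3 - 3)/(1/4 + a) = 0/(1/4 + a) = 0)
P(S, t) = S/t (P(S, t) = (S + (S - S))/(t + 0) = (S + 0)/t = S/t)
(21 - 377)*P(20, -11) = (21 - 377)*(20/(-11)) = -7120*(-1)/11 = -356*(-20/11) = 7120/11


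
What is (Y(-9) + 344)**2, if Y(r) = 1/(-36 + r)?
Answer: 239599441/2025 ≈ 1.1832e+5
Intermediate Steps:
(Y(-9) + 344)**2 = (1/(-36 - 9) + 344)**2 = (1/(-45) + 344)**2 = (-1/45 + 344)**2 = (15479/45)**2 = 239599441/2025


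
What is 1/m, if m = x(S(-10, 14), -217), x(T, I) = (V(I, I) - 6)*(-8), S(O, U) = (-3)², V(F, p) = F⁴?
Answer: -1/17738991320 ≈ -5.6373e-11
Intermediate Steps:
S(O, U) = 9
x(T, I) = 48 - 8*I⁴ (x(T, I) = (I⁴ - 6)*(-8) = (-6 + I⁴)*(-8) = 48 - 8*I⁴)
m = -17738991320 (m = 48 - 8*(-217)⁴ = 48 - 8*2217373921 = 48 - 17738991368 = -17738991320)
1/m = 1/(-17738991320) = -1/17738991320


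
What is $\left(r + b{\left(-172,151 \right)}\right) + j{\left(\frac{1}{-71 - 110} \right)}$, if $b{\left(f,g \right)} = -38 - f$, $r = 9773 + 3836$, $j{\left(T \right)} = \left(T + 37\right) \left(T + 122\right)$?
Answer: $\frac{598088799}{32761} \approx 18256.0$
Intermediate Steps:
$j{\left(T \right)} = \left(37 + T\right) \left(122 + T\right)$
$r = 13609$
$\left(r + b{\left(-172,151 \right)}\right) + j{\left(\frac{1}{-71 - 110} \right)} = \left(13609 - -134\right) + \left(4514 + \left(\frac{1}{-71 - 110}\right)^{2} + \frac{159}{-71 - 110}\right) = \left(13609 + \left(-38 + 172\right)\right) + \left(4514 + \left(\frac{1}{-181}\right)^{2} + \frac{159}{-181}\right) = \left(13609 + 134\right) + \left(4514 + \left(- \frac{1}{181}\right)^{2} + 159 \left(- \frac{1}{181}\right)\right) = 13743 + \left(4514 + \frac{1}{32761} - \frac{159}{181}\right) = 13743 + \frac{147854376}{32761} = \frac{598088799}{32761}$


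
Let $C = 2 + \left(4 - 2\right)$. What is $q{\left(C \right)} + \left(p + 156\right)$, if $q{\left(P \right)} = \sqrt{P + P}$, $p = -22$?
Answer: $134 + 2 \sqrt{2} \approx 136.83$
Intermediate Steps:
$C = 4$ ($C = 2 + 2 = 4$)
$q{\left(P \right)} = \sqrt{2} \sqrt{P}$ ($q{\left(P \right)} = \sqrt{2 P} = \sqrt{2} \sqrt{P}$)
$q{\left(C \right)} + \left(p + 156\right) = \sqrt{2} \sqrt{4} + \left(-22 + 156\right) = \sqrt{2} \cdot 2 + 134 = 2 \sqrt{2} + 134 = 134 + 2 \sqrt{2}$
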